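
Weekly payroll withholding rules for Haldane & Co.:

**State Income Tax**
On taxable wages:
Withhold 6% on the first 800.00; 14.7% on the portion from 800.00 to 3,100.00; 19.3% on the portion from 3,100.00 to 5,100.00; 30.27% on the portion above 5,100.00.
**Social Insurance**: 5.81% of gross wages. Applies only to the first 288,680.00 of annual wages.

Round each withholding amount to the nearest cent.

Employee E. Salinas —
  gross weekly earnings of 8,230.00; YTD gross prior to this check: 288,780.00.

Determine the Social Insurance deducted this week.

0.00

Social Insurance: YTD 288,780.00 ≥ cap 288,680.00 → 0.00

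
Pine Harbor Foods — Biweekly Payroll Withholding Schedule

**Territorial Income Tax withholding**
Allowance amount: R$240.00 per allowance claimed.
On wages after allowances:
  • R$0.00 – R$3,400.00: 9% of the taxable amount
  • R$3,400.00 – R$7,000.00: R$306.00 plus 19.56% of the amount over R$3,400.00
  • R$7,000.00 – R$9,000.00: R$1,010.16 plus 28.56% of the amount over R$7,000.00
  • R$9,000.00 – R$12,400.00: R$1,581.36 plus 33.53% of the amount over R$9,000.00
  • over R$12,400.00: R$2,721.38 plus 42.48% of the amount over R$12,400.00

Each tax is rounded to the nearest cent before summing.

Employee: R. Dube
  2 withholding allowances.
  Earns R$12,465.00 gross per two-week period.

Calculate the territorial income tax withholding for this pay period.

R$2,582.23

Territorial Income Tax: taxable = R$12,465.00 − 2×R$240.00 = R$11,985.00
  R$1,581.36 + 33.53% × (R$11,985.00 − R$9,000.00) = R$1,581.36 + 33.53% × R$2,985.00 = R$2,582.23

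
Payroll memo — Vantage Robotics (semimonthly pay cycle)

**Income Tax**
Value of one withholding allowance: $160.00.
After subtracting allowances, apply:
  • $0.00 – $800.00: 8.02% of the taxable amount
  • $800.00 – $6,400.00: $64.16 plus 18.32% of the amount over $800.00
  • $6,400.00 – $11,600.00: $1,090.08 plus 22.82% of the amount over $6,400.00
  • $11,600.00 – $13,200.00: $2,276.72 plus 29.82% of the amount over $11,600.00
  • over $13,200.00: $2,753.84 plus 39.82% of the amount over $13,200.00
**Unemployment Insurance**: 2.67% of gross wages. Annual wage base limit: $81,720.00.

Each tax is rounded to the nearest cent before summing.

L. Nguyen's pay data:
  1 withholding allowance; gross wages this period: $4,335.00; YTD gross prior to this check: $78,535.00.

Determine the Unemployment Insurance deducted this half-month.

$85.04

Unemployment Insurance: cap $81,720.00 − YTD $78,535.00 = $3,185.00 subject; 2.67% × $3,185.00 = $85.04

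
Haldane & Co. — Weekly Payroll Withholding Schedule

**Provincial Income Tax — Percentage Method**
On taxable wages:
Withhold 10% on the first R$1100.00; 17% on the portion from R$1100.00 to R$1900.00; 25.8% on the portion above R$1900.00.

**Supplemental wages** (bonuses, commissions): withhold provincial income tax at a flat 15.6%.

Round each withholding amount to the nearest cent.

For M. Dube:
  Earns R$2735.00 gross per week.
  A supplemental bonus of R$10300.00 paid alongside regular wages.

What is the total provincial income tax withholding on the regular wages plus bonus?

R$2068.23

Provincial Income Tax: taxable = R$2735.00
  R$246.00 + 25.8% × (R$2735.00 − R$1900.00) = R$246.00 + 25.8% × R$835.00 = R$461.43
Supplemental (15.6% flat on bonus): 15.6% × R$10300.00 = R$1606.80
Total provincial income tax: R$461.43 + R$1606.80 = R$2068.23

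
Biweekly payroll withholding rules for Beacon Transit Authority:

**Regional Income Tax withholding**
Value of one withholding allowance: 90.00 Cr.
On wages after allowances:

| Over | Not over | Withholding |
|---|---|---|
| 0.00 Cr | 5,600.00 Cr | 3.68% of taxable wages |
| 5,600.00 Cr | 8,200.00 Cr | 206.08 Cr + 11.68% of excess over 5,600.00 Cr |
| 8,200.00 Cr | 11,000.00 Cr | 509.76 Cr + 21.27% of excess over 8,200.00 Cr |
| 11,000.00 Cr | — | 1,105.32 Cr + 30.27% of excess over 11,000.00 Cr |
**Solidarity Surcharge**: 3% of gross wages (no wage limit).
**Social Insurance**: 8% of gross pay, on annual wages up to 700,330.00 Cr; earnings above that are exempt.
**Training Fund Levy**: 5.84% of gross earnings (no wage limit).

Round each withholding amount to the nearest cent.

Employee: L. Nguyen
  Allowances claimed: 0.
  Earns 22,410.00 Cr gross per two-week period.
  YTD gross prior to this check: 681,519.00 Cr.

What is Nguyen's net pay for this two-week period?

14,364.95 Cr

Regional Income Tax: taxable = 22,410.00 Cr
  1,105.32 Cr + 30.27% × (22,410.00 Cr − 11,000.00 Cr) = 1,105.32 Cr + 30.27% × 11,410.00 Cr = 4,559.13 Cr
Solidarity Surcharge: 3% × 22,410.00 Cr = 672.30 Cr
Social Insurance: cap 700,330.00 Cr − YTD 681,519.00 Cr = 18,811.00 Cr subject; 8% × 18,811.00 Cr = 1,504.88 Cr
Training Fund Levy: 5.84% × 22,410.00 Cr = 1,308.74 Cr
Total withheld: 4,559.13 Cr + 672.30 Cr + 1,504.88 Cr + 1,308.74 Cr = 8,045.05 Cr
Net pay: 22,410.00 Cr − 8,045.05 Cr = 14,364.95 Cr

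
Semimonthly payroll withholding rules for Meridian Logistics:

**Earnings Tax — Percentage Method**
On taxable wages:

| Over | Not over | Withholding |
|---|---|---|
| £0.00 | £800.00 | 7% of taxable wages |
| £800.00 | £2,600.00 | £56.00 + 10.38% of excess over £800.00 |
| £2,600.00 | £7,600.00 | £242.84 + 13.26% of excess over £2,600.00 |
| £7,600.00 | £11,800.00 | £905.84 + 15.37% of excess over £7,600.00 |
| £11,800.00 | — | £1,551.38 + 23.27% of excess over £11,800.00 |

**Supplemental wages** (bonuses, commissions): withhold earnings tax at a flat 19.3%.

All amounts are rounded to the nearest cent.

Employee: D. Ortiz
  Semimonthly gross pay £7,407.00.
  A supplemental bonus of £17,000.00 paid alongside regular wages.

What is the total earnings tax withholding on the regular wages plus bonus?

£4,161.25

Earnings Tax: taxable = £7,407.00
  £242.84 + 13.26% × (£7,407.00 − £2,600.00) = £242.84 + 13.26% × £4,807.00 = £880.25
Supplemental (19.3% flat on bonus): 19.3% × £17,000.00 = £3,281.00
Total earnings tax: £880.25 + £3,281.00 = £4,161.25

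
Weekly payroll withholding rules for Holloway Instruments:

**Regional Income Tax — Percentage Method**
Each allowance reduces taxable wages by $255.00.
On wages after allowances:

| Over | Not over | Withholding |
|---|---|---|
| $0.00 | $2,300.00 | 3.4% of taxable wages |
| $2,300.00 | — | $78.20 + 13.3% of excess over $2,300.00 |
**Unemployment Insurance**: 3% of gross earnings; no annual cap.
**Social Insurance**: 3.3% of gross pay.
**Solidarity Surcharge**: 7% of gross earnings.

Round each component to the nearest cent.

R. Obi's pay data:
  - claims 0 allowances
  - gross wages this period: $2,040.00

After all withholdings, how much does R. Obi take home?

$1,699.32

Regional Income Tax: taxable = $2,040.00
  3.4% × $2,040.00 = $69.36
Unemployment Insurance: 3% × $2,040.00 = $61.20
Social Insurance: 3.3% × $2,040.00 = $67.32
Solidarity Surcharge: 7% × $2,040.00 = $142.80
Total withheld: $69.36 + $61.20 + $67.32 + $142.80 = $340.68
Net pay: $2,040.00 − $340.68 = $1,699.32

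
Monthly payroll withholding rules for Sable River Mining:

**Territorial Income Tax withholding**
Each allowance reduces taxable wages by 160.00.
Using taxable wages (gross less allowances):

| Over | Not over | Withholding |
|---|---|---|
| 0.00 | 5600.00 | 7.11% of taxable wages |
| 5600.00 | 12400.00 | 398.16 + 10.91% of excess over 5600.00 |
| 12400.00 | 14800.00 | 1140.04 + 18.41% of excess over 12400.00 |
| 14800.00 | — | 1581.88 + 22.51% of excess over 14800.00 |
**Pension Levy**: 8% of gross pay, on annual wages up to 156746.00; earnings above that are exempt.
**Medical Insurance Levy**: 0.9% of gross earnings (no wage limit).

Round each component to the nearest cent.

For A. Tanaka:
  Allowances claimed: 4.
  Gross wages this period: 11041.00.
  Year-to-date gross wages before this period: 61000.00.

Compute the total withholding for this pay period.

1904.60

Territorial Income Tax: taxable = 11041.00 − 4×160.00 = 10401.00
  398.16 + 10.91% × (10401.00 − 5600.00) = 398.16 + 10.91% × 4801.00 = 921.95
Pension Levy: 8% × 11041.00 = 883.28
Medical Insurance Levy: 0.9% × 11041.00 = 99.37
Total: 921.95 + 883.28 + 99.37 = 1904.60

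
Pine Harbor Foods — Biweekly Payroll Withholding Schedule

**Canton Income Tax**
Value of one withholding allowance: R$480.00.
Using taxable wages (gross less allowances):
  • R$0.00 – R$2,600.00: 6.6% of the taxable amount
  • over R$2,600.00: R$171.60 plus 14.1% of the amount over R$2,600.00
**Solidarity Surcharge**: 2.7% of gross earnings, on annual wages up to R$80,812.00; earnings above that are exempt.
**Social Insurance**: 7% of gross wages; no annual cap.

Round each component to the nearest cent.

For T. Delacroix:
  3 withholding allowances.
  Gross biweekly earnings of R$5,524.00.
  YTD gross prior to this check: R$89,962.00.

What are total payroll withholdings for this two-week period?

R$767.52

Canton Income Tax: taxable = R$5,524.00 − 3×R$480.00 = R$4,084.00
  R$171.60 + 14.1% × (R$4,084.00 − R$2,600.00) = R$171.60 + 14.1% × R$1,484.00 = R$380.84
Solidarity Surcharge: YTD R$89,962.00 ≥ cap R$80,812.00 → R$0.00
Social Insurance: 7% × R$5,524.00 = R$386.68
Total: R$380.84 + R$0.00 + R$386.68 = R$767.52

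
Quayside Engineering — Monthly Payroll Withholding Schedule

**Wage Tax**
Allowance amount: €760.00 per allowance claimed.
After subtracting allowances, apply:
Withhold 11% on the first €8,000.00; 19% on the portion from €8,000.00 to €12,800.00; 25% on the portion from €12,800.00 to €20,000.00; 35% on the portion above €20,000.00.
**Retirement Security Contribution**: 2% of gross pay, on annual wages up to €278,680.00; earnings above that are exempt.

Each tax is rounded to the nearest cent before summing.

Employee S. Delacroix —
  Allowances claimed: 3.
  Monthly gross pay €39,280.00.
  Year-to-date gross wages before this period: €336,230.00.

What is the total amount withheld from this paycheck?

€9,542.00

Wage Tax: taxable = €39,280.00 − 3×€760.00 = €37,000.00
  €3,592.00 + 35% × (€37,000.00 − €20,000.00) = €3,592.00 + 35% × €17,000.00 = €9,542.00
Retirement Security Contribution: YTD €336,230.00 ≥ cap €278,680.00 → €0.00
Total: €9,542.00 + €0.00 = €9,542.00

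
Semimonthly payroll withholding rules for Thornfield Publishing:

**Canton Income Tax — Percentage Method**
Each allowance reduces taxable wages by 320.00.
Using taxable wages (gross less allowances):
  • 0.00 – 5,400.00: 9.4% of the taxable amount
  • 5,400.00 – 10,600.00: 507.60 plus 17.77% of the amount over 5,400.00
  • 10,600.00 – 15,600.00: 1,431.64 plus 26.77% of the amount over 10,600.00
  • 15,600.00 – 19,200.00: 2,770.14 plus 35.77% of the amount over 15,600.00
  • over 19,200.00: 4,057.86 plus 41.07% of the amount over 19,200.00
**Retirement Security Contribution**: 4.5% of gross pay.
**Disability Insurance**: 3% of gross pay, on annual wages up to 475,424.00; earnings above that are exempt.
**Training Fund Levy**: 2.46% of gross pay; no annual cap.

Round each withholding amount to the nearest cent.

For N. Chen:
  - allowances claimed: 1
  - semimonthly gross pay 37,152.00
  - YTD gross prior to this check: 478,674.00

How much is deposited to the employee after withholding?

23,266.90

Canton Income Tax: taxable = 37,152.00 − 1×320.00 = 36,832.00
  4,057.86 + 41.07% × (36,832.00 − 19,200.00) = 4,057.86 + 41.07% × 17,632.00 = 11,299.32
Retirement Security Contribution: 4.5% × 37,152.00 = 1,671.84
Disability Insurance: YTD 478,674.00 ≥ cap 475,424.00 → 0.00
Training Fund Levy: 2.46% × 37,152.00 = 913.94
Total withheld: 11,299.32 + 1,671.84 + 0.00 + 913.94 = 13,885.10
Net pay: 37,152.00 − 13,885.10 = 23,266.90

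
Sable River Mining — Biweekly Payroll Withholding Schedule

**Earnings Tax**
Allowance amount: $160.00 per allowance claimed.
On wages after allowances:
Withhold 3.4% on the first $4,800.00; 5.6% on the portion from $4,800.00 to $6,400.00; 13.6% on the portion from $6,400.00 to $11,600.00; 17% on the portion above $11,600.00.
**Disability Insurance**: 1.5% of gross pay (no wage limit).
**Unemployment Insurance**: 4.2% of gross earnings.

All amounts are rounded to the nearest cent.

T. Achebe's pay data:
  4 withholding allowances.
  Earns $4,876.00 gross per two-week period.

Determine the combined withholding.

$421.95

Earnings Tax: taxable = $4,876.00 − 4×$160.00 = $4,236.00
  3.4% × $4,236.00 = $144.02
Disability Insurance: 1.5% × $4,876.00 = $73.14
Unemployment Insurance: 4.2% × $4,876.00 = $204.79
Total: $144.02 + $73.14 + $204.79 = $421.95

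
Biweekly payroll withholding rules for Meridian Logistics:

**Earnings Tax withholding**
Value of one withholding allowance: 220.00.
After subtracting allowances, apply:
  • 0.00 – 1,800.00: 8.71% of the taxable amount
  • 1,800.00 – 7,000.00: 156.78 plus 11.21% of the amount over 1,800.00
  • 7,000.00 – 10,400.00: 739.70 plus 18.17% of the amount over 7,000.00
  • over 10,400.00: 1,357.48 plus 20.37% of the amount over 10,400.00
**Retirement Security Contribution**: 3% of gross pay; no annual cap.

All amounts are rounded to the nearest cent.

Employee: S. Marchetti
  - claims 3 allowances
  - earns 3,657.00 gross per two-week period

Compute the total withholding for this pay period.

400.67

Earnings Tax: taxable = 3,657.00 − 3×220.00 = 2,997.00
  156.78 + 11.21% × (2,997.00 − 1,800.00) = 156.78 + 11.21% × 1,197.00 = 290.96
Retirement Security Contribution: 3% × 3,657.00 = 109.71
Total: 290.96 + 109.71 = 400.67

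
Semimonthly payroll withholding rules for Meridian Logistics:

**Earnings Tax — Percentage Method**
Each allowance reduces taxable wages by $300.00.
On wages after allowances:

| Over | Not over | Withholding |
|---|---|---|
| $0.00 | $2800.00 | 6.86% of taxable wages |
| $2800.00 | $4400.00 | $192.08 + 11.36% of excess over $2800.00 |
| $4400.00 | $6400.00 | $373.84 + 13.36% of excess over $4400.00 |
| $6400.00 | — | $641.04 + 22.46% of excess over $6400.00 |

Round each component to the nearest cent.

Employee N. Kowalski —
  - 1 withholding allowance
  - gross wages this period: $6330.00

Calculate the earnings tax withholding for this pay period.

Earnings Tax: taxable = $6330.00 − 1×$300.00 = $6030.00
  $373.84 + 13.36% × ($6030.00 − $4400.00) = $373.84 + 13.36% × $1630.00 = $591.61

$591.61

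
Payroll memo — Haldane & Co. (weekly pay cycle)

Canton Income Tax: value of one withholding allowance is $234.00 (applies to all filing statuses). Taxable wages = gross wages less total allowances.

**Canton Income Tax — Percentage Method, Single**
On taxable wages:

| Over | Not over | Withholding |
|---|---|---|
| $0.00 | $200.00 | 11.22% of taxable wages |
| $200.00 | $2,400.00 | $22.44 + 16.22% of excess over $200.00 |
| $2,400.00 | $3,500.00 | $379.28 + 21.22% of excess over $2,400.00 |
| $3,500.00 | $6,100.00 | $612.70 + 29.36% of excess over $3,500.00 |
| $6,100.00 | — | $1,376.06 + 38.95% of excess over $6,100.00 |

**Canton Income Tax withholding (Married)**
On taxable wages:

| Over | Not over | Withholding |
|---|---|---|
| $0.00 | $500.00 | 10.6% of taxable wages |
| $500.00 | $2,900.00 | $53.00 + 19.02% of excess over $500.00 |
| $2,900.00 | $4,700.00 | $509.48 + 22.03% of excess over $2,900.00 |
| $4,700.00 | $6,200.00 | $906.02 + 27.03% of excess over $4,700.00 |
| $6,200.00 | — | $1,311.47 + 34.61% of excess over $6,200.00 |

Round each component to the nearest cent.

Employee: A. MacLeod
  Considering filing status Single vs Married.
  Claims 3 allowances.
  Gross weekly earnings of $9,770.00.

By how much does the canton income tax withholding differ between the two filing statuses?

$228.02

Canton Income Tax (Single): taxable = $9,770.00 − 3×$234.00 = $9,068.00
  $1,376.06 + 38.95% × ($9,068.00 − $6,100.00) = $1,376.06 + 38.95% × $2,968.00 = $2,532.10
Canton Income Tax (Married): taxable = $9,770.00 − 3×$234.00 = $9,068.00
  $1,311.47 + 34.61% × ($9,068.00 − $6,200.00) = $1,311.47 + 34.61% × $2,868.00 = $2,304.08
Difference: |$2,532.10 − $2,304.08| = $228.02 (higher under Single)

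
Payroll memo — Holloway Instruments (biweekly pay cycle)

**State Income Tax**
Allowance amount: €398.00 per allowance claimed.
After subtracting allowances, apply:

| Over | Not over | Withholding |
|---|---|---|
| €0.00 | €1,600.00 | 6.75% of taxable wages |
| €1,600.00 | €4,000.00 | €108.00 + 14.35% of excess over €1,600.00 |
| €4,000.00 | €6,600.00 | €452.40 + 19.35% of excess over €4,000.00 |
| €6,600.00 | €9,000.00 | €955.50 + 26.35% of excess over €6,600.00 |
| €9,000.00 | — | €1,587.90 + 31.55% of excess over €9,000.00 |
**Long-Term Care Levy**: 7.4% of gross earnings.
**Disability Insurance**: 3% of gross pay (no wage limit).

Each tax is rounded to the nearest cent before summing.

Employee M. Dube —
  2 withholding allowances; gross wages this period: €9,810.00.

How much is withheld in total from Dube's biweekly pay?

€2,612.56

State Income Tax: taxable = €9,810.00 − 2×€398.00 = €9,014.00
  €1,587.90 + 31.55% × (€9,014.00 − €9,000.00) = €1,587.90 + 31.55% × €14.00 = €1,592.32
Long-Term Care Levy: 7.4% × €9,810.00 = €725.94
Disability Insurance: 3% × €9,810.00 = €294.30
Total: €1,592.32 + €725.94 + €294.30 = €2,612.56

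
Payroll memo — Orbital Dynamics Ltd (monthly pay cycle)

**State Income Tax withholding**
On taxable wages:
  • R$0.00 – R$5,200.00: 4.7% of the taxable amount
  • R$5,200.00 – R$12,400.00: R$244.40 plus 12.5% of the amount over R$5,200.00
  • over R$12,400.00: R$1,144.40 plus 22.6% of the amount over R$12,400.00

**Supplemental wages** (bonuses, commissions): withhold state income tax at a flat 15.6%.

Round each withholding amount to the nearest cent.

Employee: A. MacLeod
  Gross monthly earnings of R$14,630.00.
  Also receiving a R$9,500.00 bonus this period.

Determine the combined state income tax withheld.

State Income Tax: taxable = R$14,630.00
  R$1,144.40 + 22.6% × (R$14,630.00 − R$12,400.00) = R$1,144.40 + 22.6% × R$2,230.00 = R$1,648.38
Supplemental (15.6% flat on bonus): 15.6% × R$9,500.00 = R$1,482.00
Total state income tax: R$1,648.38 + R$1,482.00 = R$3,130.38

R$3,130.38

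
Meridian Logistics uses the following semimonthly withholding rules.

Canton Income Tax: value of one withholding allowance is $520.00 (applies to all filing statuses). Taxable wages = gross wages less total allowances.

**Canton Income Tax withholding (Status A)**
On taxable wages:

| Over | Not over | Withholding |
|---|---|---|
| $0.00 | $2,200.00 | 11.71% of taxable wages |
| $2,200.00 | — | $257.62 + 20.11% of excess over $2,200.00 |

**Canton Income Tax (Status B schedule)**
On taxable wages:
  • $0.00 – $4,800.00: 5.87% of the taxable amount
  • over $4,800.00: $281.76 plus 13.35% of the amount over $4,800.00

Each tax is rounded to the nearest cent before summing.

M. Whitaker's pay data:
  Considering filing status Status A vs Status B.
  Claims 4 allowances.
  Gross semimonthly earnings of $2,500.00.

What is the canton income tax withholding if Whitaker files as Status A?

Canton Income Tax (Status A): taxable = $2,500.00 − 4×$520.00 = $420.00
  11.71% × $420.00 = $49.18

$49.18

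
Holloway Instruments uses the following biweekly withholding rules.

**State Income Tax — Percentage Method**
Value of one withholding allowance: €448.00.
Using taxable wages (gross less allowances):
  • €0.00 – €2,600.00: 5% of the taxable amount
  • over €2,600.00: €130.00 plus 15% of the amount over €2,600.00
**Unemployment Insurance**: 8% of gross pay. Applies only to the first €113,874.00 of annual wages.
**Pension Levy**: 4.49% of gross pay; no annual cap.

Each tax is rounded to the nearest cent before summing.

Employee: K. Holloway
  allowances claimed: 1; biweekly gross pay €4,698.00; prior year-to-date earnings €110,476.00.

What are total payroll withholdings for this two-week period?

€860.28

State Income Tax: taxable = €4,698.00 − 1×€448.00 = €4,250.00
  €130.00 + 15% × (€4,250.00 − €2,600.00) = €130.00 + 15% × €1,650.00 = €377.50
Unemployment Insurance: cap €113,874.00 − YTD €110,476.00 = €3,398.00 subject; 8% × €3,398.00 = €271.84
Pension Levy: 4.49% × €4,698.00 = €210.94
Total: €377.50 + €271.84 + €210.94 = €860.28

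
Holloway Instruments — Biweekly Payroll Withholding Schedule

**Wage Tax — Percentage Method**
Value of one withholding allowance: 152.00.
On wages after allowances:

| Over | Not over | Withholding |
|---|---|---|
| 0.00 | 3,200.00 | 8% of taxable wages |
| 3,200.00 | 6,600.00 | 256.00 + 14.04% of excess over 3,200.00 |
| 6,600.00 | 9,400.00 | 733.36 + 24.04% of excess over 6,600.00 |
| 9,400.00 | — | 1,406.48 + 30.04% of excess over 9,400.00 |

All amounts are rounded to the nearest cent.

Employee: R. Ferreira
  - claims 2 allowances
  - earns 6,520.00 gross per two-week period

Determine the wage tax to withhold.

679.45

Wage Tax: taxable = 6,520.00 − 2×152.00 = 6,216.00
  256.00 + 14.04% × (6,216.00 − 3,200.00) = 256.00 + 14.04% × 3,016.00 = 679.45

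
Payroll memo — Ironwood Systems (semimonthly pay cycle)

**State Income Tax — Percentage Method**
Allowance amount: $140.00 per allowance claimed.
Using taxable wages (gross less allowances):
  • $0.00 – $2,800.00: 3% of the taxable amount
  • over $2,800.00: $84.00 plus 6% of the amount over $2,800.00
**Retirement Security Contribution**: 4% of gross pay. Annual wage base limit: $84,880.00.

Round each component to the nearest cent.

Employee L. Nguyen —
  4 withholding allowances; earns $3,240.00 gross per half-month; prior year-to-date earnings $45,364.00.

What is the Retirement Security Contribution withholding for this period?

Retirement Security Contribution: 4% × $3,240.00 = $129.60

$129.60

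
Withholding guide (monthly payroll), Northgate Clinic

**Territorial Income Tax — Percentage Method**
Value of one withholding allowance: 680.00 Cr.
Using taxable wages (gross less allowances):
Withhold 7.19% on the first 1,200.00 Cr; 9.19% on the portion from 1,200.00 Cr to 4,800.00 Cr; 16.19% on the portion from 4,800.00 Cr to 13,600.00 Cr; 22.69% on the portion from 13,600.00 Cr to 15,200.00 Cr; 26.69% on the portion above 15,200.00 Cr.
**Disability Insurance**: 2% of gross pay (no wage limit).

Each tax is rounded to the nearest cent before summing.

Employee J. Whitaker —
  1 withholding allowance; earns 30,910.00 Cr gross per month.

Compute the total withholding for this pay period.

6,834.59 Cr

Territorial Income Tax: taxable = 30,910.00 Cr − 1×680.00 Cr = 30,230.00 Cr
  2,204.88 Cr + 26.69% × (30,230.00 Cr − 15,200.00 Cr) = 2,204.88 Cr + 26.69% × 15,030.00 Cr = 6,216.39 Cr
Disability Insurance: 2% × 30,910.00 Cr = 618.20 Cr
Total: 6,216.39 Cr + 618.20 Cr = 6,834.59 Cr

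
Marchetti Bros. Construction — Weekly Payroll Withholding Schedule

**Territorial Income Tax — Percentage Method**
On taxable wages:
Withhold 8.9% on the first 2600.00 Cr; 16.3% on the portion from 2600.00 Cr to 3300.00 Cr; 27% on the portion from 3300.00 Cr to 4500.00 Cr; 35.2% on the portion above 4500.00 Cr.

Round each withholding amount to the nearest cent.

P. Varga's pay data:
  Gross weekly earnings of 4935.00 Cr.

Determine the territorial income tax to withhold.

822.62 Cr

Territorial Income Tax: taxable = 4935.00 Cr
  669.50 Cr + 35.2% × (4935.00 Cr − 4500.00 Cr) = 669.50 Cr + 35.2% × 435.00 Cr = 822.62 Cr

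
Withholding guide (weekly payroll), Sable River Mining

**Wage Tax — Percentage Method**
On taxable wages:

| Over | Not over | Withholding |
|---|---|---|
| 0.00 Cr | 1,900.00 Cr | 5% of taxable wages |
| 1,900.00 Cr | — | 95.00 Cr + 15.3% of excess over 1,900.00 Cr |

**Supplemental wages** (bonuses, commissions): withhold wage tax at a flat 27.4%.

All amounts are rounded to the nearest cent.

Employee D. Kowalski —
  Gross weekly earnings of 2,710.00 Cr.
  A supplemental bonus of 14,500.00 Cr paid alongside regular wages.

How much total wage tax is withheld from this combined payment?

Wage Tax: taxable = 2,710.00 Cr
  95.00 Cr + 15.3% × (2,710.00 Cr − 1,900.00 Cr) = 95.00 Cr + 15.3% × 810.00 Cr = 218.93 Cr
Supplemental (27.4% flat on bonus): 27.4% × 14,500.00 Cr = 3,973.00 Cr
Total wage tax: 218.93 Cr + 3,973.00 Cr = 4,191.93 Cr

4,191.93 Cr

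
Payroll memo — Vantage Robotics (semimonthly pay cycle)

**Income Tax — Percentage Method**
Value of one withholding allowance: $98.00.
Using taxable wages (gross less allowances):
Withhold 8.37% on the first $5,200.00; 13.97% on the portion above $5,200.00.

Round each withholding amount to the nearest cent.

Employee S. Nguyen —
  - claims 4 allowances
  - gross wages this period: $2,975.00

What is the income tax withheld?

Income Tax: taxable = $2,975.00 − 4×$98.00 = $2,583.00
  8.37% × $2,583.00 = $216.20

$216.20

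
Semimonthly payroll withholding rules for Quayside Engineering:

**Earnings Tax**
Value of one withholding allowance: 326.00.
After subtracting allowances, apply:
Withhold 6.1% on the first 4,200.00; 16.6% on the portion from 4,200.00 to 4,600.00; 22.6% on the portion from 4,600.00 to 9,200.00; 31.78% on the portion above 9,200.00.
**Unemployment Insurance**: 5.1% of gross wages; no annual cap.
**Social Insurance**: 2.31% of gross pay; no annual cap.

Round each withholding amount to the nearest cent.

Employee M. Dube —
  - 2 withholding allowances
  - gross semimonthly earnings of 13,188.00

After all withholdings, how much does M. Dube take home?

9,788.39

Earnings Tax: taxable = 13,188.00 − 2×326.00 = 12,536.00
  1,362.20 + 31.78% × (12,536.00 − 9,200.00) = 1,362.20 + 31.78% × 3,336.00 = 2,422.38
Unemployment Insurance: 5.1% × 13,188.00 = 672.59
Social Insurance: 2.31% × 13,188.00 = 304.64
Total withheld: 2,422.38 + 672.59 + 304.64 = 3,399.61
Net pay: 13,188.00 − 3,399.61 = 9,788.39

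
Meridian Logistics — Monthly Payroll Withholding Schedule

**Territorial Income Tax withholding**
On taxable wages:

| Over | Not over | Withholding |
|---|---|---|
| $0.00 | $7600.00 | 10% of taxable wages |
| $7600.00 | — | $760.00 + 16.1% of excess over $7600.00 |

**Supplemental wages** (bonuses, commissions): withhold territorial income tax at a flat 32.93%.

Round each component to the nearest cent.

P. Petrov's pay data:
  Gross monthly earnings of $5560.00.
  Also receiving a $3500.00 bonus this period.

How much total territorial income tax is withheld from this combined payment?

$1708.55

Territorial Income Tax: taxable = $5560.00
  10% × $5560.00 = $556.00
Supplemental (32.93% flat on bonus): 32.93% × $3500.00 = $1152.55
Total territorial income tax: $556.00 + $1152.55 = $1708.55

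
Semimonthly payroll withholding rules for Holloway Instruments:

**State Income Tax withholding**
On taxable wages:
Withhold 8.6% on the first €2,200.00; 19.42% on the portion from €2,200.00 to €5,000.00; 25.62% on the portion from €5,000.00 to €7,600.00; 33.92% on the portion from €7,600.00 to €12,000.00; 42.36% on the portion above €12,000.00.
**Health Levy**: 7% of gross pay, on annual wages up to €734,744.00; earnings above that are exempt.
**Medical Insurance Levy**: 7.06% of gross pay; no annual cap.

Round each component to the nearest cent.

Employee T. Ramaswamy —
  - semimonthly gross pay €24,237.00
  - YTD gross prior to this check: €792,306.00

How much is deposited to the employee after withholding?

€14,450.72

State Income Tax: taxable = €24,237.00
  €2,891.56 + 42.36% × (€24,237.00 − €12,000.00) = €2,891.56 + 42.36% × €12,237.00 = €8,075.15
Health Levy: YTD €792,306.00 ≥ cap €734,744.00 → €0.00
Medical Insurance Levy: 7.06% × €24,237.00 = €1,711.13
Total withheld: €8,075.15 + €0.00 + €1,711.13 = €9,786.28
Net pay: €24,237.00 − €9,786.28 = €14,450.72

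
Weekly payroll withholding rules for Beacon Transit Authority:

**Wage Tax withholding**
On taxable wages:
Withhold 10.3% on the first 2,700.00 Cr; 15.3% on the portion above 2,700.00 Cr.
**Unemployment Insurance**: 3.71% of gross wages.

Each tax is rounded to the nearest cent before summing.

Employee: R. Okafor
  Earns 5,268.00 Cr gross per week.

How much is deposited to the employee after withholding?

4,401.56 Cr

Wage Tax: taxable = 5,268.00 Cr
  278.10 Cr + 15.3% × (5,268.00 Cr − 2,700.00 Cr) = 278.10 Cr + 15.3% × 2,568.00 Cr = 671.00 Cr
Unemployment Insurance: 3.71% × 5,268.00 Cr = 195.44 Cr
Total withheld: 671.00 Cr + 195.44 Cr = 866.44 Cr
Net pay: 5,268.00 Cr − 866.44 Cr = 4,401.56 Cr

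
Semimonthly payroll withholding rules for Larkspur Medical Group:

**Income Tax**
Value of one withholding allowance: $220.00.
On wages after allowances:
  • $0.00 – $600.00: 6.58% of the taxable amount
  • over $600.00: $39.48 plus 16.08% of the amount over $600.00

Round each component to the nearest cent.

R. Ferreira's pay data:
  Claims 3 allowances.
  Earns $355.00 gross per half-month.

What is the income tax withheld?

$0.00

Income Tax: taxable = $355.00 − 3×$220.00 = $-305.00
  Taxable ≤ 0 → $0.00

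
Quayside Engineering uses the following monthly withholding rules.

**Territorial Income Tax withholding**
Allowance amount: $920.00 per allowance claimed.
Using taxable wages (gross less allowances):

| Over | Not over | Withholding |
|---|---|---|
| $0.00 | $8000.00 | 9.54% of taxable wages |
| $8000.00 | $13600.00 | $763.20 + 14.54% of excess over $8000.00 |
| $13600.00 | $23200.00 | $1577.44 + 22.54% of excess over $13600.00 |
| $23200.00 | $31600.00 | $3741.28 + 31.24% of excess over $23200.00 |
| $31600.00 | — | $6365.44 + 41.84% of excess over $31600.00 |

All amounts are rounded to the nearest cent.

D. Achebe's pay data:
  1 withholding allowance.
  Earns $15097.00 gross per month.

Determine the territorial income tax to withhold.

$1707.50

Territorial Income Tax: taxable = $15097.00 − 1×$920.00 = $14177.00
  $1577.44 + 22.54% × ($14177.00 − $13600.00) = $1577.44 + 22.54% × $577.00 = $1707.50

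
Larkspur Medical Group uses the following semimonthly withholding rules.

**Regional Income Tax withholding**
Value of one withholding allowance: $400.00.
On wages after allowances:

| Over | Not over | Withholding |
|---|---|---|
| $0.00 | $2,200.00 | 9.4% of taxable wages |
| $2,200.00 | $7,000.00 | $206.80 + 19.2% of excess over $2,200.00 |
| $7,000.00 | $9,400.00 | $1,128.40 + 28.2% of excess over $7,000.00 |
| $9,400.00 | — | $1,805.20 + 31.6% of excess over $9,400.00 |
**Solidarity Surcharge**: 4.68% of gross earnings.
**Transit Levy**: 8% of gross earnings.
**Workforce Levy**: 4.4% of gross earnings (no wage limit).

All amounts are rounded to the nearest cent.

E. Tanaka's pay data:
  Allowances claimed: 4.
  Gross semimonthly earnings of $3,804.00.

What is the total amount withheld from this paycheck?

$857.30

Regional Income Tax: taxable = $3,804.00 − 4×$400.00 = $2,204.00
  $206.80 + 19.2% × ($2,204.00 − $2,200.00) = $206.80 + 19.2% × $4.00 = $207.57
Solidarity Surcharge: 4.68% × $3,804.00 = $178.03
Transit Levy: 8% × $3,804.00 = $304.32
Workforce Levy: 4.4% × $3,804.00 = $167.38
Total: $207.57 + $178.03 + $304.32 + $167.38 = $857.30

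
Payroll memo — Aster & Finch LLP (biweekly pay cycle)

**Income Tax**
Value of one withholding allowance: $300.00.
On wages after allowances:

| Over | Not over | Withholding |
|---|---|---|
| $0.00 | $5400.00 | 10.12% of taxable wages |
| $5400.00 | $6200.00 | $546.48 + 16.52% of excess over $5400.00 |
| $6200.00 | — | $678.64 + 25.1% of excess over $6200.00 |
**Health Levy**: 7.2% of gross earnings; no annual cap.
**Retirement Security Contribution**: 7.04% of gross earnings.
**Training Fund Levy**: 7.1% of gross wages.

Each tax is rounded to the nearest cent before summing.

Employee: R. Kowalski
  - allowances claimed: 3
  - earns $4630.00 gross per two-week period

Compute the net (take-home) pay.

Income Tax: taxable = $4630.00 − 3×$300.00 = $3730.00
  10.12% × $3730.00 = $377.48
Health Levy: 7.2% × $4630.00 = $333.36
Retirement Security Contribution: 7.04% × $4630.00 = $325.95
Training Fund Levy: 7.1% × $4630.00 = $328.73
Total withheld: $377.48 + $333.36 + $325.95 + $328.73 = $1365.52
Net pay: $4630.00 − $1365.52 = $3264.48

$3264.48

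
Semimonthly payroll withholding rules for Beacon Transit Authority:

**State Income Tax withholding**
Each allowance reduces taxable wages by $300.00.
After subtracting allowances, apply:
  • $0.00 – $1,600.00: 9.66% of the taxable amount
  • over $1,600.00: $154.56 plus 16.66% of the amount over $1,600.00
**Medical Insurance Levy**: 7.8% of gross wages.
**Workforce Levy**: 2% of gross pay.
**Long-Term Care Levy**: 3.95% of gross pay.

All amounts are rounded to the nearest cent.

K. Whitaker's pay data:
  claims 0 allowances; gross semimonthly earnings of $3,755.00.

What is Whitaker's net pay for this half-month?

$2,725.11

State Income Tax: taxable = $3,755.00
  $154.56 + 16.66% × ($3,755.00 − $1,600.00) = $154.56 + 16.66% × $2,155.00 = $513.58
Medical Insurance Levy: 7.8% × $3,755.00 = $292.89
Workforce Levy: 2% × $3,755.00 = $75.10
Long-Term Care Levy: 3.95% × $3,755.00 = $148.32
Total withheld: $513.58 + $292.89 + $75.10 + $148.32 = $1,029.89
Net pay: $3,755.00 − $1,029.89 = $2,725.11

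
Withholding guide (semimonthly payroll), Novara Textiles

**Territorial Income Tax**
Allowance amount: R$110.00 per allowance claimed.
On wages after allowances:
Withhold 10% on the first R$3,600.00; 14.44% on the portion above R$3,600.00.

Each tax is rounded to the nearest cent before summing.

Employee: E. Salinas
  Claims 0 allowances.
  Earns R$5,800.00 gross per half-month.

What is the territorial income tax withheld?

R$677.68

Territorial Income Tax: taxable = R$5,800.00
  R$360.00 + 14.44% × (R$5,800.00 − R$3,600.00) = R$360.00 + 14.44% × R$2,200.00 = R$677.68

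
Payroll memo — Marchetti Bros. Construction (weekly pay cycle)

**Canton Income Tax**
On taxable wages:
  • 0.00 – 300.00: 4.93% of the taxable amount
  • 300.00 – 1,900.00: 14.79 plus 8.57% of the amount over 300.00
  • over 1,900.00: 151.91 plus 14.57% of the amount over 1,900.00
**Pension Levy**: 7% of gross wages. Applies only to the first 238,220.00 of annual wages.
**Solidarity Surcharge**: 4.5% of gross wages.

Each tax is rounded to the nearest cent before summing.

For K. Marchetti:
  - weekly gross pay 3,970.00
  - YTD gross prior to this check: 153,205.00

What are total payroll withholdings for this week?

Canton Income Tax: taxable = 3,970.00
  151.91 + 14.57% × (3,970.00 − 1,900.00) = 151.91 + 14.57% × 2,070.00 = 453.51
Pension Levy: 7% × 3,970.00 = 277.90
Solidarity Surcharge: 4.5% × 3,970.00 = 178.65
Total: 453.51 + 277.90 + 178.65 = 910.06

910.06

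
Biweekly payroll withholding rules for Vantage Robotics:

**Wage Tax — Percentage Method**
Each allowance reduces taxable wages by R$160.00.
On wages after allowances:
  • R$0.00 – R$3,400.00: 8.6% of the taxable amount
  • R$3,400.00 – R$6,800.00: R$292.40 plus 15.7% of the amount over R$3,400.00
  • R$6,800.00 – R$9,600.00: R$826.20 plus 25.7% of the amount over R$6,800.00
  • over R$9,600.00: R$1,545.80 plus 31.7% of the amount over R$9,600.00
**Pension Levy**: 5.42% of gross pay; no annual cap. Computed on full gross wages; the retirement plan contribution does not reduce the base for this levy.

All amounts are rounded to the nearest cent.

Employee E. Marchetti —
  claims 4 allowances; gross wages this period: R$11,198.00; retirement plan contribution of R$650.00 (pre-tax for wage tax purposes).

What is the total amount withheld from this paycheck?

Wage Tax: taxable = R$11,198.00 − R$650.00 − 4×R$160.00 = R$9,908.00
  R$1,545.80 + 31.7% × (R$9,908.00 − R$9,600.00) = R$1,545.80 + 31.7% × R$308.00 = R$1,643.44
Pension Levy: 5.42% × R$11,198.00 = R$606.93
Total: R$1,643.44 + R$606.93 = R$2,250.37

R$2,250.37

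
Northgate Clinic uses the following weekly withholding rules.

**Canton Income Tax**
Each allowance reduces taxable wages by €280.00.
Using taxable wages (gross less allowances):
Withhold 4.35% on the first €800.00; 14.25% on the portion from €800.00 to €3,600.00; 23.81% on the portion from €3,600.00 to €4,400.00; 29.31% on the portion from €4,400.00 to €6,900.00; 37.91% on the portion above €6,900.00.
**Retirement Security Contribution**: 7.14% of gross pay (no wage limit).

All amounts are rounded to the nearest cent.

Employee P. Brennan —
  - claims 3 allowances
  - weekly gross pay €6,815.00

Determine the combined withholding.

€1,572.50

Canton Income Tax: taxable = €6,815.00 − 3×€280.00 = €5,975.00
  €624.28 + 29.31% × (€5,975.00 − €4,400.00) = €624.28 + 29.31% × €1,575.00 = €1,085.91
Retirement Security Contribution: 7.14% × €6,815.00 = €486.59
Total: €1,085.91 + €486.59 = €1,572.50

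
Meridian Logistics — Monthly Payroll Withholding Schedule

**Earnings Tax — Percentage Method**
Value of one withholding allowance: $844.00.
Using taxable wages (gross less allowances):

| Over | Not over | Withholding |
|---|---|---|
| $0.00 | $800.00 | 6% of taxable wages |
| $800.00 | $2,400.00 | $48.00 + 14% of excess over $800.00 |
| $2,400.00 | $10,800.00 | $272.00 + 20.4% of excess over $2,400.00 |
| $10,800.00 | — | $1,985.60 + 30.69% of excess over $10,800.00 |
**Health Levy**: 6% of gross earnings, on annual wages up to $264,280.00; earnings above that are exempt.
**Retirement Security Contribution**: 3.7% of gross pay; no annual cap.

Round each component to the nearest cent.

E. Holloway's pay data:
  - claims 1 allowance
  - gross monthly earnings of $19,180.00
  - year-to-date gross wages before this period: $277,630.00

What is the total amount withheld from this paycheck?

$5,008.06

Earnings Tax: taxable = $19,180.00 − 1×$844.00 = $18,336.00
  $1,985.60 + 30.69% × ($18,336.00 − $10,800.00) = $1,985.60 + 30.69% × $7,536.00 = $4,298.40
Health Levy: YTD $277,630.00 ≥ cap $264,280.00 → $0.00
Retirement Security Contribution: 3.7% × $19,180.00 = $709.66
Total: $4,298.40 + $0.00 + $709.66 = $5,008.06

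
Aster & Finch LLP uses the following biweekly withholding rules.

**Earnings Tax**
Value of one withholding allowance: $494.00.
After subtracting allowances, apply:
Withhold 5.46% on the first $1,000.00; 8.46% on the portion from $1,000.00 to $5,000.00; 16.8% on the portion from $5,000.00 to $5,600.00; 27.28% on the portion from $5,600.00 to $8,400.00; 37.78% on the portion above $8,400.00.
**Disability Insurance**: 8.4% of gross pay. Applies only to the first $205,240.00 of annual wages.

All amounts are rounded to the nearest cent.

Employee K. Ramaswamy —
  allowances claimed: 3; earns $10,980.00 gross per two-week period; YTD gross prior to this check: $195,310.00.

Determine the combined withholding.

Earnings Tax: taxable = $10,980.00 − 3×$494.00 = $9,498.00
  $1,257.64 + 37.78% × ($9,498.00 − $8,400.00) = $1,257.64 + 37.78% × $1,098.00 = $1,672.46
Disability Insurance: cap $205,240.00 − YTD $195,310.00 = $9,930.00 subject; 8.4% × $9,930.00 = $834.12
Total: $1,672.46 + $834.12 = $2,506.58

$2,506.58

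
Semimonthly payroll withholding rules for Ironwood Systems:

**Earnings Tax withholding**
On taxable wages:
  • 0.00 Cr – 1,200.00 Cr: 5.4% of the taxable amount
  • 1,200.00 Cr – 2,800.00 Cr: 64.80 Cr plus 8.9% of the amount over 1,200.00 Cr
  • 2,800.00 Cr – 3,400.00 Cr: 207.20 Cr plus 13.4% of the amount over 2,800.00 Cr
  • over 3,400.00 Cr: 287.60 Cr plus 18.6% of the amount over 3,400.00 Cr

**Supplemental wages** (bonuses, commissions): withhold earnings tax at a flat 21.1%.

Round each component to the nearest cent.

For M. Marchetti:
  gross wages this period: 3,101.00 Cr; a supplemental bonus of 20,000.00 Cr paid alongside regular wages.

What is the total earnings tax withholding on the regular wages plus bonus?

4,467.53 Cr

Earnings Tax: taxable = 3,101.00 Cr
  207.20 Cr + 13.4% × (3,101.00 Cr − 2,800.00 Cr) = 207.20 Cr + 13.4% × 301.00 Cr = 247.53 Cr
Supplemental (21.1% flat on bonus): 21.1% × 20,000.00 Cr = 4,220.00 Cr
Total earnings tax: 247.53 Cr + 4,220.00 Cr = 4,467.53 Cr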